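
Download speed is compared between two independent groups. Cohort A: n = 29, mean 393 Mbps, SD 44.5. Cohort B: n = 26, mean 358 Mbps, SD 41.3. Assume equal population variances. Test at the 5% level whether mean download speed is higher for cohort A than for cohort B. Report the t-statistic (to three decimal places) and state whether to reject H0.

t = 3.012; reject H0

Let group 1 = cohort A, group 2 = cohort B. H0: μ_1 = μ_2; H1: μ_1 > μ_2 (two-sample pooled-variance t-test, right-tailed).
s_p² = [(29−1)·44.5² + (26−1)·41.3²]/(29+26−2) = 1850.74
t = (393 − 358)/√[1850.74·(1/29 + 1/26)] = 3.012
df = n₁ + n₂ − 2 = 53
p-value = P(T ≥ 3.012) ≈ 0.0020
Since p ≈ 0.0020 < α = 0.05, reject H0; the data support H1.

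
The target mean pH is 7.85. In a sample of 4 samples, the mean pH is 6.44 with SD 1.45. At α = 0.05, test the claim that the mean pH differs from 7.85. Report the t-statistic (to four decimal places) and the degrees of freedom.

H0: μ = 7.85; H1: μ ≠ 7.85 (one-sample t-test, two-sided).
t = (x̄ − μ₀)/(s/√n) = (6.44 − 7.85)/(1.45/√4) = -1.9448
df = n − 1 = 3
Two-sided p-value ≈ 0.1470
Since p ≈ 0.1470 > α = 0.05, fail to reject H0; the data do not provide sufficient evidence against H0.

t = -1.9448, df = 3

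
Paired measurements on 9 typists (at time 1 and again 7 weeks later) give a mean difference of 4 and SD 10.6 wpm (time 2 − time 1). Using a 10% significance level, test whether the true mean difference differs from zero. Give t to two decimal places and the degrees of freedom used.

H0: μ_d = 0; H1: μ_d ≠ 0 (paired t-test on the differences, two-sided).
t = d̄/(s_d/√n) = 4/(10.6/√9) = 1.13
df = n − 1 = 8
Two-sided p-value ≈ 0.290
Since p ≈ 0.290 > α = 0.1, fail to reject H0; the data do not provide sufficient evidence against H0.

t = 1.13, df = 8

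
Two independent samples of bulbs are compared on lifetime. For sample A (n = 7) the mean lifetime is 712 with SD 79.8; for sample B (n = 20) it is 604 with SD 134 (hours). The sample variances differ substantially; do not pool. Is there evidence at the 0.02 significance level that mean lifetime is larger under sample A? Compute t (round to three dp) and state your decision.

t = 2.540; reject H0

Let group 1 = sample A, group 2 = sample B. H0: μ_1 = μ_2; H1: μ_1 > μ_2 (Welch's two-sample t-test, right-tailed).
t = (x̄_1 − x̄_2)/√(s_1²/n_1 + s_2²/n_2) = (712 − 604)/√(79.8²/7 + 134²/20) = 2.540
Welch–Satterthwaite df ≈ 18.11
p-value = P(T ≥ 2.540) ≈ 0.0102
Since p ≈ 0.0102 < α = 0.02, reject H0; the data support H1.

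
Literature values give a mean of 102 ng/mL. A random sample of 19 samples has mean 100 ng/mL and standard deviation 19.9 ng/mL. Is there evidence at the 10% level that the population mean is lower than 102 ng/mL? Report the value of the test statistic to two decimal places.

-0.44

H0: μ = 102; H1: μ < 102 (one-sample t-test, left-tailed).
t = (x̄ − μ₀)/(s/√n) = (100 − 102)/(19.9/√19) = -0.44
df = n − 1 = 18
p-value = P(T ≤ -0.44) ≈ 0.3333
Since p ≈ 0.3333 > α = 0.1, fail to reject H0; the evidence is not statistically significant.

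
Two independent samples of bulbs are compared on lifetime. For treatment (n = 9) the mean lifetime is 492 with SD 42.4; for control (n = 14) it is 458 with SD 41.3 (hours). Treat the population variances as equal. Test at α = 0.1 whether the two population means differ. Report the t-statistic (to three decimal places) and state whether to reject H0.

Let group 1 = treatment, group 2 = control. H0: μ_1 = μ_2; H1: μ_1 ≠ μ_2 (two-sample pooled-variance t-test, two-sided).
s_p² = [(9−1)·42.4² + (14−1)·41.3²]/(9+14−2) = 1740.76
t = (492 − 458)/√[1740.76·(1/9 + 1/14)] = 1.907
df = n₁ + n₂ − 2 = 21
Two-sided p-value ≈ 0.070
Since p ≈ 0.070 < α = 0.1, reject H0; the evidence is statistically significant.

t = 1.907; reject H0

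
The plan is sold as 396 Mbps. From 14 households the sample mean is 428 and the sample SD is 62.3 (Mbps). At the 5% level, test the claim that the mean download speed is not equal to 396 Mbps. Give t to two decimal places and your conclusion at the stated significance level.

H0: μ = 396; H1: μ ≠ 396 (one-sample t-test, two-sided).
t = (x̄ − μ₀)/(s/√n) = (428 − 396)/(62.3/√14) = 1.92
df = n − 1 = 13
Two-sided p-value ≈ 0.0768
Since p ≈ 0.0768 > α = 0.05, fail to reject H0; the evidence is not statistically significant.

t = 1.92; fail to reject H0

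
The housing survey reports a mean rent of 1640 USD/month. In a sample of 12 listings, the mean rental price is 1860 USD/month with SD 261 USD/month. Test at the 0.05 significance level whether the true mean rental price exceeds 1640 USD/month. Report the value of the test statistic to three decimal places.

2.920

H0: μ = 1640; H1: μ > 1640 (one-sample t-test, right-tailed).
t = (x̄ − μ₀)/(s/√n) = (1860 − 1640)/(261/√12) = 2.920
df = n − 1 = 11
p-value = P(T ≥ 2.920) ≈ 0.007
Since p ≈ 0.007 < α = 0.05, reject H0; the data support H1.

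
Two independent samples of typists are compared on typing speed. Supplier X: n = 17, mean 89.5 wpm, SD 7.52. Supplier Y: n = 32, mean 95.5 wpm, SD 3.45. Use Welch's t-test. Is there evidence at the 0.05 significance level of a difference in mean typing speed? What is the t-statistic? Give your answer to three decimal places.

-3.120

Let group 1 = supplier X, group 2 = supplier Y. H0: μ_1 = μ_2; H1: μ_1 ≠ μ_2 (Welch's two-sample t-test, two-sided).
t = (x̄_1 − x̄_2)/√(s_1²/n_1 + s_2²/n_2) = (89.5 − 95.5)/√(7.52²/17 + 3.45²/32) = -3.120
Welch–Satterthwaite df ≈ 19.65
Two-sided p-value ≈ 0.005
Since p ≈ 0.005 < α = 0.05, reject H0; the evidence is statistically significant.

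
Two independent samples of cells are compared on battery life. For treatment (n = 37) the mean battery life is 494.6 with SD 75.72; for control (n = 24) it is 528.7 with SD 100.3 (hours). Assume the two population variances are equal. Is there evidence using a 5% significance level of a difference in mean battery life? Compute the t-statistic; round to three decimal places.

Let group 1 = treatment, group 2 = control. H0: μ_1 = μ_2; H1: μ_1 ≠ μ_2 (two-sample pooled-variance t-test, two-sided).
s_p² = [(37−1)·75.72² + (24−1)·100.3²]/(37+24−2) = 7420.15
t = (494.6 − 528.7)/√[7420.15·(1/37 + 1/24)] = -1.510
df = n₁ + n₂ − 2 = 59
Two-sided p-value ≈ 0.136
Since p ≈ 0.136 > α = 0.05, fail to reject H0; the data do not provide sufficient evidence against H0.

-1.510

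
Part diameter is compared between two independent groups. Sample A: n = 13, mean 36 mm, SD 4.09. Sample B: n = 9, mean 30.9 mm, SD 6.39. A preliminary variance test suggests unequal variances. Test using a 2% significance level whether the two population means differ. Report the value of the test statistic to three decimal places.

2.113

Let group 1 = sample A, group 2 = sample B. H0: μ_1 = μ_2; H1: μ_1 ≠ μ_2 (Welch's two-sample t-test, two-sided).
t = (x̄_1 − x̄_2)/√(s_1²/n_1 + s_2²/n_2) = (36 − 30.9)/√(4.09²/13 + 6.39²/9) = 2.113
Welch–Satterthwaite df ≈ 12.51
Two-sided p-value ≈ 0.0553
Since p ≈ 0.0553 > α = 0.02, fail to reject H0; the evidence is not statistically significant.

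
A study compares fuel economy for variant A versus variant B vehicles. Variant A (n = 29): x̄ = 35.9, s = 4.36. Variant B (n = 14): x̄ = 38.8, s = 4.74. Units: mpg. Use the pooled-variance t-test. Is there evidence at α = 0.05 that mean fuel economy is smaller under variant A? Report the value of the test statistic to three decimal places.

-1.987

Let group 1 = variant A, group 2 = variant B. H0: μ_1 = μ_2; H1: μ_1 < μ_2 (two-sample pooled-variance t-test, left-tailed).
s_p² = [(29−1)·4.36² + (14−1)·4.74²]/(29+14−2) = 20.106
t = (35.9 − 38.8)/√[20.106·(1/29 + 1/14)] = -1.987
df = n₁ + n₂ − 2 = 41
p-value = P(T ≤ -1.987) ≈ 0.0268
Since p ≈ 0.0268 < α = 0.05, reject H0; the data support H1.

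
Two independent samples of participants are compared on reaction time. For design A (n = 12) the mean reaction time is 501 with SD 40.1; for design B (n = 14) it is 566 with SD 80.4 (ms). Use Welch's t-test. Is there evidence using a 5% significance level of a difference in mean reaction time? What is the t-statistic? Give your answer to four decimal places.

-2.6631

Let group 1 = design A, group 2 = design B. H0: μ_1 = μ_2; H1: μ_1 ≠ μ_2 (Welch's two-sample t-test, two-sided).
t = (x̄_1 − x̄_2)/√(s_1²/n_1 + s_2²/n_2) = (501 − 566)/√(40.1²/12 + 80.4²/14) = -2.6631
Welch–Satterthwaite df ≈ 19.68
Two-sided p-value ≈ 0.015
Since p ≈ 0.015 < α = 0.05, reject H0; the data support H1.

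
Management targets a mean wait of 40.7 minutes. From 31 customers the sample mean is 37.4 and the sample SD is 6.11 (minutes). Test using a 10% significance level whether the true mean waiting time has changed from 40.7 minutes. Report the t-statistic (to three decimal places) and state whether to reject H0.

t = -3.007; reject H0

H0: μ = 40.7; H1: μ ≠ 40.7 (one-sample t-test, two-sided).
t = (x̄ − μ₀)/(s/√n) = (37.4 − 40.7)/(6.11/√31) = -3.007
df = n − 1 = 30
Two-sided p-value ≈ 0.005
Since p ≈ 0.005 < α = 0.1, reject H0; the evidence is statistically significant.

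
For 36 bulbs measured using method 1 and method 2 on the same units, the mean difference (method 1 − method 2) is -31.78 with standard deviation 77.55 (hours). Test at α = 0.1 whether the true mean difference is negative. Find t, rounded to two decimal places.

-2.46

H0: μ_d = 0; H1: μ_d < 0 (paired t-test on the differences, left-tailed).
t = d̄/(s_d/√n) = -31.78/(77.55/√36) = -2.46
df = n − 1 = 35
p-value = P(T ≤ -2.46) ≈ 0.0095
Since p ≈ 0.0095 < α = 0.1, reject H0; the data support H1.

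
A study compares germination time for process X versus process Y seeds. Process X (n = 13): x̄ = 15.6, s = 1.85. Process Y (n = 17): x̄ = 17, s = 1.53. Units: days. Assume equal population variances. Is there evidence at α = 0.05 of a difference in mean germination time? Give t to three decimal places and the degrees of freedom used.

t = -2.269, df = 28

Let group 1 = process X, group 2 = process Y. H0: μ_1 = μ_2; H1: μ_1 ≠ μ_2 (two-sample pooled-variance t-test, two-sided).
s_p² = [(13−1)·1.85² + (17−1)·1.53²]/(13+17−2) = 2.80444
t = (15.6 − 17)/√[2.80444·(1/13 + 1/17)] = -2.269
df = n₁ + n₂ − 2 = 28
Two-sided p-value ≈ 0.0312
Since p ≈ 0.0312 < α = 0.05, reject H0; the data support H1.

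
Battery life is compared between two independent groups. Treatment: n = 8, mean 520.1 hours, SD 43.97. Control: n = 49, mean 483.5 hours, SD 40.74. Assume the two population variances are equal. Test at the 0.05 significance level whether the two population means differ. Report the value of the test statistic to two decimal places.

2.33

Let group 1 = treatment, group 2 = control. H0: μ_1 = μ_2; H1: μ_1 ≠ μ_2 (two-sample pooled-variance t-test, two-sided).
s_p² = [(8−1)·43.97² + (49−1)·40.74²]/(8+49−2) = 1694.57
t = (520.1 − 483.5)/√[1694.57·(1/8 + 1/49)] = 2.33
df = n₁ + n₂ − 2 = 55
Two-sided p-value ≈ 0.023
Since p ≈ 0.023 < α = 0.05, reject H0; the data support H1.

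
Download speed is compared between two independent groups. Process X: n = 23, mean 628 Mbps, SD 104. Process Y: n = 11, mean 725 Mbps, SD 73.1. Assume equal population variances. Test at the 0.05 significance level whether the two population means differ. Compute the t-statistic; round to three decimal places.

Let group 1 = process X, group 2 = process Y. H0: μ_1 = μ_2; H1: μ_1 ≠ μ_2 (two-sample pooled-variance t-test, two-sided).
s_p² = [(23−1)·104² + (11−1)·73.1²]/(23+11−2) = 9105.88
t = (628 − 725)/√[9105.88·(1/23 + 1/11)] = -2.773
df = n₁ + n₂ − 2 = 32
Two-sided p-value ≈ 0.0092
Since p ≈ 0.0092 < α = 0.05, reject H0; the evidence is statistically significant.

-2.773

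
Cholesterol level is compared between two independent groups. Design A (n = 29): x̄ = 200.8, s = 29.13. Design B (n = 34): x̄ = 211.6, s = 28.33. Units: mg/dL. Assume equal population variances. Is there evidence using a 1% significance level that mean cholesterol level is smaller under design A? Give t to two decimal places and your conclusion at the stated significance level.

t = -1.49; fail to reject H0

Let group 1 = design A, group 2 = design B. H0: μ_1 = μ_2; H1: μ_1 < μ_2 (two-sample pooled-variance t-test, left-tailed).
s_p² = [(29−1)·29.13² + (34−1)·28.33²]/(29+34−2) = 823.689
t = (200.8 − 211.6)/√[823.689·(1/29 + 1/34)] = -1.49
df = n₁ + n₂ − 2 = 61
p-value = P(T ≤ -1.49) ≈ 0.0709
Since p ≈ 0.0709 > α = 0.01, fail to reject H0; the evidence is not statistically significant.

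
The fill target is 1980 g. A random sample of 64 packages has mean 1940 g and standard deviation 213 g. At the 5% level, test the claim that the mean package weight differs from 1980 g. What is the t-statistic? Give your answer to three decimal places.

-1.502

H0: μ = 1980; H1: μ ≠ 1980 (one-sample t-test, two-sided).
t = (x̄ − μ₀)/(s/√n) = (1940 − 1980)/(213/√64) = -1.502
df = n − 1 = 63
Two-sided p-value ≈ 0.1380
Since p ≈ 0.1380 > α = 0.05, fail to reject H0; the evidence is not statistically significant.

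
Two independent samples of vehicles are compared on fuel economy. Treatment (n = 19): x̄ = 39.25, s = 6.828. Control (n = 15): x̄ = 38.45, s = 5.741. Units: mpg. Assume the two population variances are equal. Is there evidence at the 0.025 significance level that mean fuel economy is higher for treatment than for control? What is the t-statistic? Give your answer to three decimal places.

Let group 1 = treatment, group 2 = control. H0: μ_1 = μ_2; H1: μ_1 > μ_2 (two-sample pooled-variance t-test, right-tailed).
s_p² = [(19−1)·6.828² + (15−1)·5.741²]/(19+15−2) = 40.6442
t = (39.25 − 38.45)/√[40.6442·(1/19 + 1/15)] = 0.363
df = n₁ + n₂ − 2 = 32
p-value = P(T ≥ 0.363) ≈ 0.3594
Since p ≈ 0.3594 > α = 0.025, fail to reject H0; the evidence is not statistically significant.

0.363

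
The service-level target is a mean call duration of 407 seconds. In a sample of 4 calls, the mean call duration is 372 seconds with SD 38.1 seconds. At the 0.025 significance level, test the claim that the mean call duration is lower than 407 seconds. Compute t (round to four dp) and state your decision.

t = -1.8373; fail to reject H0

H0: μ = 407; H1: μ < 407 (one-sample t-test, left-tailed).
t = (x̄ − μ₀)/(s/√n) = (372 − 407)/(38.1/√4) = -1.8373
df = n − 1 = 3
p-value = P(T ≤ -1.8373) ≈ 0.0817
Since p ≈ 0.0817 > α = 0.025, fail to reject H0; the data do not provide sufficient evidence against H0.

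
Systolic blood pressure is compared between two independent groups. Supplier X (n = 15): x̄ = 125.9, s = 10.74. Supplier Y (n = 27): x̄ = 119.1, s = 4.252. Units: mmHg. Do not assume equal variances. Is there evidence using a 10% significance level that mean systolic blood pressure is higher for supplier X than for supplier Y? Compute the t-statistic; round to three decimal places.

2.352

Let group 1 = supplier X, group 2 = supplier Y. H0: μ_1 = μ_2; H1: μ_1 > μ_2 (Welch's two-sample t-test, right-tailed).
t = (x̄_1 − x̄_2)/√(s_1²/n_1 + s_2²/n_2) = (125.9 − 119.1)/√(10.74²/15 + 4.252²/27) = 2.352
Welch–Satterthwaite df ≈ 16.48
p-value = P(T ≥ 2.352) ≈ 0.016
Since p ≈ 0.016 < α = 0.1, reject H0; the data support H1.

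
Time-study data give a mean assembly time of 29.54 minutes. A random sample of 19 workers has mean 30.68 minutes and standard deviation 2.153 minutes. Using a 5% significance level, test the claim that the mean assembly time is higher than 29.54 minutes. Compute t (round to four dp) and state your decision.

H0: μ = 29.54; H1: μ > 29.54 (one-sample t-test, right-tailed).
t = (x̄ − μ₀)/(s/√n) = (30.68 − 29.54)/(2.153/√19) = 2.3080
df = n − 1 = 18
p-value = P(T ≥ 2.3080) ≈ 0.017
Since p ≈ 0.017 < α = 0.05, reject H0; the evidence is statistically significant.

t = 2.3080; reject H0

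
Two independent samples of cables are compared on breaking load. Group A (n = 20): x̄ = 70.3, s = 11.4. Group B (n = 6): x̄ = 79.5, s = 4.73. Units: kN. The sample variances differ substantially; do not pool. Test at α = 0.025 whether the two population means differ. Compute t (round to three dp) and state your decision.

t = -2.877; reject H0

Let group 1 = group A, group 2 = group B. H0: μ_1 = μ_2; H1: μ_1 ≠ μ_2 (Welch's two-sample t-test, two-sided).
t = (x̄_1 − x̄_2)/√(s_1²/n_1 + s_2²/n_2) = (70.3 − 79.5)/√(11.4²/20 + 4.73²/6) = -2.877
Welch–Satterthwaite df ≈ 20.90
Two-sided p-value ≈ 0.0091
Since p ≈ 0.0091 < α = 0.025, reject H0; the data support H1.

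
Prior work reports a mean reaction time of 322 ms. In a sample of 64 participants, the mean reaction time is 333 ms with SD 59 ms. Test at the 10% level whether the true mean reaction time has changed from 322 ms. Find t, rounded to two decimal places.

1.49

H0: μ = 322; H1: μ ≠ 322 (one-sample t-test, two-sided).
t = (x̄ − μ₀)/(s/√n) = (333 − 322)/(59/√64) = 1.49
df = n − 1 = 63
Two-sided p-value ≈ 0.1408
Since p ≈ 0.1408 > α = 0.1, fail to reject H0; the evidence is not statistically significant.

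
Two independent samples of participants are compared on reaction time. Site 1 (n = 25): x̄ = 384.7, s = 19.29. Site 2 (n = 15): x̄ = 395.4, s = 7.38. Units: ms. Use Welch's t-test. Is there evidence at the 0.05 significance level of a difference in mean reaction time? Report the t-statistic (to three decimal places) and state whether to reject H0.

t = -2.487; reject H0

Let group 1 = site 1, group 2 = site 2. H0: μ_1 = μ_2; H1: μ_1 ≠ μ_2 (Welch's two-sample t-test, two-sided).
t = (x̄_1 − x̄_2)/√(s_1²/n_1 + s_2²/n_2) = (384.7 − 395.4)/√(19.29²/25 + 7.38²/15) = -2.487
Welch–Satterthwaite df ≈ 33.70
Two-sided p-value ≈ 0.0180
Since p ≈ 0.0180 < α = 0.05, reject H0; the evidence is statistically significant.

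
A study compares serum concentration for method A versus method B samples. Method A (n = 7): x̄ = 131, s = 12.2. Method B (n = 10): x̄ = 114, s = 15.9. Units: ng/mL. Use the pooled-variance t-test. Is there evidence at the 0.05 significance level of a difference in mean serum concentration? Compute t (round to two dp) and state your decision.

Let group 1 = method A, group 2 = method B. H0: μ_1 = μ_2; H1: μ_1 ≠ μ_2 (two-sample pooled-variance t-test, two-sided).
s_p² = [(7−1)·12.2² + (10−1)·15.9²]/(7+10−2) = 211.222
t = (131 − 114)/√[211.222·(1/7 + 1/10)] = 2.37
df = n₁ + n₂ − 2 = 15
Two-sided p-value ≈ 0.031
Since p ≈ 0.031 < α = 0.05, reject H0; the evidence is statistically significant.

t = 2.37; reject H0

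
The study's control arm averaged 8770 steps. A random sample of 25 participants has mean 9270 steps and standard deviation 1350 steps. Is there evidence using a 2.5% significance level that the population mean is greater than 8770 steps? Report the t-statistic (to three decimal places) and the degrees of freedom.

H0: μ = 8770; H1: μ > 8770 (one-sample t-test, right-tailed).
t = (x̄ − μ₀)/(s/√n) = (9270 − 8770)/(1350/√25) = 1.852
df = n − 1 = 24
p-value = P(T ≥ 1.852) ≈ 0.0382
Since p ≈ 0.0382 > α = 0.025, fail to reject H0; the evidence is not statistically significant.

t = 1.852, df = 24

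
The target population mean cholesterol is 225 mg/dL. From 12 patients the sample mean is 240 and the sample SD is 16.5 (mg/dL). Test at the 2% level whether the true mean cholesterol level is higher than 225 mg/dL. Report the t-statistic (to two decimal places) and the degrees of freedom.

H0: μ = 225; H1: μ > 225 (one-sample t-test, right-tailed).
t = (x̄ − μ₀)/(s/√n) = (240 − 225)/(16.5/√12) = 3.15
df = n − 1 = 11
p-value = P(T ≥ 3.15) ≈ 0.005
Since p ≈ 0.005 < α = 0.02, reject H0; the data support H1.

t = 3.15, df = 11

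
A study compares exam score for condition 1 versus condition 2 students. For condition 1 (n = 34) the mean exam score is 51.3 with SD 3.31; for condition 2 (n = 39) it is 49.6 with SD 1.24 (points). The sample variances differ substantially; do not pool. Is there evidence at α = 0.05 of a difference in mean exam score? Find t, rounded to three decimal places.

2.827

Let group 1 = condition 1, group 2 = condition 2. H0: μ_1 = μ_2; H1: μ_1 ≠ μ_2 (Welch's two-sample t-test, two-sided).
t = (x̄_1 − x̄_2)/√(s_1²/n_1 + s_2²/n_2) = (51.3 − 49.6)/√(3.31²/34 + 1.24²/39) = 2.827
Welch–Satterthwaite df ≈ 41.04
Two-sided p-value ≈ 0.0072
Since p ≈ 0.0072 < α = 0.05, reject H0; the data support H1.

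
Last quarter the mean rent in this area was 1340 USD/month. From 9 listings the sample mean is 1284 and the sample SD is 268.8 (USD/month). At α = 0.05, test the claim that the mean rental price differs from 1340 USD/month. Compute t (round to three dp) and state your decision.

t = -0.625; fail to reject H0

H0: μ = 1340; H1: μ ≠ 1340 (one-sample t-test, two-sided).
t = (x̄ − μ₀)/(s/√n) = (1284 − 1340)/(268.8/√9) = -0.625
df = n − 1 = 8
Two-sided p-value ≈ 0.549
Since p ≈ 0.549 > α = 0.05, fail to reject H0; the data do not provide sufficient evidence against H0.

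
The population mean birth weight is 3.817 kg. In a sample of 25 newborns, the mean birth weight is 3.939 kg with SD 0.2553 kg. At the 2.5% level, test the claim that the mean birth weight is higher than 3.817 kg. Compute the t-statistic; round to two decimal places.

2.39

H0: μ = 3.817; H1: μ > 3.817 (one-sample t-test, right-tailed).
t = (x̄ − μ₀)/(s/√n) = (3.939 − 3.817)/(0.2553/√25) = 2.39
df = n − 1 = 24
p-value = P(T ≥ 2.39) ≈ 0.0125
Since p ≈ 0.0125 < α = 0.025, reject H0; the evidence is statistically significant.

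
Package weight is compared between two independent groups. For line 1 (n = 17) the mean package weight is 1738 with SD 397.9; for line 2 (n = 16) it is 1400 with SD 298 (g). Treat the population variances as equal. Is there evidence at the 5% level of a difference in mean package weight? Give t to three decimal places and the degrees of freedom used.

Let group 1 = line 1, group 2 = line 2. H0: μ_1 = μ_2; H1: μ_1 ≠ μ_2 (two-sample pooled-variance t-test, two-sided).
s_p² = [(17−1)·397.9² + (16−1)·298²]/(17+16−2) = 124686
t = (1738 − 1400)/√[124686·(1/17 + 1/16)] = 2.748
df = n₁ + n₂ − 2 = 31
Two-sided p-value ≈ 0.010
Since p ≈ 0.010 < α = 0.05, reject H0; the evidence is statistically significant.

t = 2.748, df = 31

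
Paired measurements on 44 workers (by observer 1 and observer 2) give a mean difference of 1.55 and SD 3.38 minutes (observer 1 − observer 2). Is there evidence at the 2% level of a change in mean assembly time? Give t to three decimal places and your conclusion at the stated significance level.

t = 3.042; reject H0

H0: μ_d = 0; H1: μ_d ≠ 0 (paired t-test on the differences, two-sided).
t = d̄/(s_d/√n) = 1.55/(3.38/√44) = 3.042
df = n − 1 = 43
Two-sided p-value ≈ 0.004
Since p ≈ 0.004 < α = 0.02, reject H0; the evidence is statistically significant.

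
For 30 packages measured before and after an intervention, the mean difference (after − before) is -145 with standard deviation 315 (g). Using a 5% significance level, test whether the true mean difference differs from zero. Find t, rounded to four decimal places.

-2.5213

H0: μ_d = 0; H1: μ_d ≠ 0 (paired t-test on the differences, two-sided).
t = d̄/(s_d/√n) = -145/(315/√30) = -2.5213
df = n − 1 = 29
Two-sided p-value ≈ 0.0174
Since p ≈ 0.0174 < α = 0.05, reject H0; the evidence is statistically significant.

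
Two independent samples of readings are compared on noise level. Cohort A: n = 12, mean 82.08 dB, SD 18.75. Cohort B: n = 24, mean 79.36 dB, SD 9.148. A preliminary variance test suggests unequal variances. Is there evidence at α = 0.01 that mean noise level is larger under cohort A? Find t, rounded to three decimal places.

0.475

Let group 1 = cohort A, group 2 = cohort B. H0: μ_1 = μ_2; H1: μ_1 > μ_2 (Welch's two-sample t-test, right-tailed).
t = (x̄_1 − x̄_2)/√(s_1²/n_1 + s_2²/n_2) = (82.08 − 79.36)/√(18.75²/12 + 9.148²/24) = 0.475
Welch–Satterthwaite df ≈ 13.68
p-value = P(T ≥ 0.475) ≈ 0.3211
Since p ≈ 0.3211 > α = 0.01, fail to reject H0; the evidence is not statistically significant.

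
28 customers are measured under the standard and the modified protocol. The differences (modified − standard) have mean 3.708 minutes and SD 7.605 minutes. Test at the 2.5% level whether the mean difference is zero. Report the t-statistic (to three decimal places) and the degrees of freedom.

H0: μ_d = 0; H1: μ_d ≠ 0 (paired t-test on the differences, two-sided).
t = d̄/(s_d/√n) = 3.708/(7.605/√28) = 2.580
df = n − 1 = 27
Two-sided p-value ≈ 0.016
Since p ≈ 0.016 < α = 0.025, reject H0; the data support H1.

t = 2.580, df = 27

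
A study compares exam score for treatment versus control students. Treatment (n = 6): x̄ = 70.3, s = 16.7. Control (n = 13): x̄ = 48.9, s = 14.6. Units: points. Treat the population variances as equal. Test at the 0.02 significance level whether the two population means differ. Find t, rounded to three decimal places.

2.844

Let group 1 = treatment, group 2 = control. H0: μ_1 = μ_2; H1: μ_1 ≠ μ_2 (two-sample pooled-variance t-test, two-sided).
s_p² = [(6−1)·16.7² + (13−1)·14.6²]/(6+13−2) = 232.492
t = (70.3 − 48.9)/√[232.492·(1/6 + 1/13)] = 2.844
df = n₁ + n₂ − 2 = 17
Two-sided p-value ≈ 0.011
Since p ≈ 0.011 < α = 0.02, reject H0; the data support H1.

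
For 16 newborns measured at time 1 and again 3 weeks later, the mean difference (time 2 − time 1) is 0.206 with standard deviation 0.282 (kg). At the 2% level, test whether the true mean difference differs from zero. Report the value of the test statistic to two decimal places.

2.92

H0: μ_d = 0; H1: μ_d ≠ 0 (paired t-test on the differences, two-sided).
t = d̄/(s_d/√n) = 0.206/(0.282/√16) = 2.92
df = n − 1 = 15
Two-sided p-value ≈ 0.0105
Since p ≈ 0.0105 < α = 0.02, reject H0; the data support H1.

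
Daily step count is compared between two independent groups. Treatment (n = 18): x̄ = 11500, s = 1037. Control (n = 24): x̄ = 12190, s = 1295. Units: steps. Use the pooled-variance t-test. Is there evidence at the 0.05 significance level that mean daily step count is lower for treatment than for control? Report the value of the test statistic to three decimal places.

Let group 1 = treatment, group 2 = control. H0: μ_1 = μ_2; H1: μ_1 < μ_2 (two-sample pooled-variance t-test, left-tailed).
s_p² = [(18−1)·1037² + (24−1)·1295²]/(18+24−2) = 1421320
t = (11500 − 12190)/√[1421320·(1/18 + 1/24)] = -1.856
df = n₁ + n₂ − 2 = 40
p-value = P(T ≤ -1.856) ≈ 0.0354
Since p ≈ 0.0354 < α = 0.05, reject H0; the evidence is statistically significant.

-1.856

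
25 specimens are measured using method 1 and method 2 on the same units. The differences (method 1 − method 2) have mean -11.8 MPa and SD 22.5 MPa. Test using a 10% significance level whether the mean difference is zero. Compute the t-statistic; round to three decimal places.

H0: μ_d = 0; H1: μ_d ≠ 0 (paired t-test on the differences, two-sided).
t = d̄/(s_d/√n) = -11.8/(22.5/√25) = -2.622
df = n − 1 = 24
Two-sided p-value ≈ 0.015
Since p ≈ 0.015 < α = 0.1, reject H0; the data support H1.

-2.622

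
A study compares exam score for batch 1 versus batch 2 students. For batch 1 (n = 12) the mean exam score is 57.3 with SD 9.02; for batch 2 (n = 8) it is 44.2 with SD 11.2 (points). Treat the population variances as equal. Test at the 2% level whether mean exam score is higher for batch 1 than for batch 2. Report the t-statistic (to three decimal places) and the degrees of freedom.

Let group 1 = batch 1, group 2 = batch 2. H0: μ_1 = μ_2; H1: μ_1 > μ_2 (two-sample pooled-variance t-test, right-tailed).
s_p² = [(12−1)·9.02² + (8−1)·11.2²]/(12+8−2) = 98.5025
t = (57.3 − 44.2)/√[98.5025·(1/12 + 1/8)] = 2.892
df = n₁ + n₂ − 2 = 18
p-value = P(T ≥ 2.892) ≈ 0.0049
Since p ≈ 0.0049 < α = 0.02, reject H0; the data support H1.

t = 2.892, df = 18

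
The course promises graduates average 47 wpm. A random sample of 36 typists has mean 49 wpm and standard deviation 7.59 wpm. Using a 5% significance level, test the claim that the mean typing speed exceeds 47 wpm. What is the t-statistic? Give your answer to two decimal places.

1.58

H0: μ = 47; H1: μ > 47 (one-sample t-test, right-tailed).
t = (x̄ − μ₀)/(s/√n) = (49 − 47)/(7.59/√36) = 1.58
df = n − 1 = 35
p-value = P(T ≥ 1.58) ≈ 0.0614
Since p ≈ 0.0614 > α = 0.05, fail to reject H0; the evidence is not statistically significant.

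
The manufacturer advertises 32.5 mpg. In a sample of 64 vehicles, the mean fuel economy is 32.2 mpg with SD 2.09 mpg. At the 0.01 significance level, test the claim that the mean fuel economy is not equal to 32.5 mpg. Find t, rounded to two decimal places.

H0: μ = 32.5; H1: μ ≠ 32.5 (one-sample t-test, two-sided).
t = (x̄ − μ₀)/(s/√n) = (32.2 − 32.5)/(2.09/√64) = -1.15
df = n − 1 = 63
Two-sided p-value ≈ 0.2552
Since p ≈ 0.2552 > α = 0.01, fail to reject H0; the data do not provide sufficient evidence against H0.

-1.15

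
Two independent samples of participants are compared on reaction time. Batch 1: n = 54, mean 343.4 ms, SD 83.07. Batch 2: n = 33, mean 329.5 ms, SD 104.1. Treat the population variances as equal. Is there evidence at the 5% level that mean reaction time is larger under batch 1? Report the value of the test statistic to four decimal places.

Let group 1 = batch 1, group 2 = batch 2. H0: μ_1 = μ_2; H1: μ_1 > μ_2 (two-sample pooled-variance t-test, right-tailed).
s_p² = [(54−1)·83.07² + (33−1)·104.1²]/(54+33−2) = 8382.48
t = (343.4 − 329.5)/√[8382.48·(1/54 + 1/33)] = 0.6871
df = n₁ + n₂ − 2 = 85
p-value = P(T ≥ 0.6871) ≈ 0.2469
Since p ≈ 0.2469 > α = 0.05, fail to reject H0; the evidence is not statistically significant.

0.6871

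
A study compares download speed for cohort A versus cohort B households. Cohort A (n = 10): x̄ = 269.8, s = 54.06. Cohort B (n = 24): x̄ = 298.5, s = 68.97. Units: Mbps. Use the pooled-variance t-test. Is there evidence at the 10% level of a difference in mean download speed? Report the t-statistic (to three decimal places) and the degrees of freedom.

Let group 1 = cohort A, group 2 = cohort B. H0: μ_1 = μ_2; H1: μ_1 ≠ μ_2 (two-sample pooled-variance t-test, two-sided).
s_p² = [(10−1)·54.06² + (24−1)·68.97²]/(10+24−2) = 4240.94
t = (269.8 − 298.5)/√[4240.94·(1/10 + 1/24)] = -1.171
df = n₁ + n₂ − 2 = 32
Two-sided p-value ≈ 0.250
Since p ≈ 0.250 > α = 0.1, fail to reject H0; the evidence is not statistically significant.

t = -1.171, df = 32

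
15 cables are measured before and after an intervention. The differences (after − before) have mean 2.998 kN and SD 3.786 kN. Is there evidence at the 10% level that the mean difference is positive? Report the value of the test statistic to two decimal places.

3.07

H0: μ_d = 0; H1: μ_d > 0 (paired t-test on the differences, right-tailed).
t = d̄/(s_d/√n) = 2.998/(3.786/√15) = 3.07
df = n − 1 = 14
p-value = P(T ≥ 3.07) ≈ 0.0042
Since p ≈ 0.0042 < α = 0.1, reject H0; the data support H1.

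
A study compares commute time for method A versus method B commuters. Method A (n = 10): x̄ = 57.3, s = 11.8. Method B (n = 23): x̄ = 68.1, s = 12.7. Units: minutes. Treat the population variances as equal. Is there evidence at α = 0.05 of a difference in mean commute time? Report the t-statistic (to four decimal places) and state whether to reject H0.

t = -2.2910; reject H0

Let group 1 = method A, group 2 = method B. H0: μ_1 = μ_2; H1: μ_1 ≠ μ_2 (two-sample pooled-variance t-test, two-sided).
s_p² = [(10−1)·11.8² + (23−1)·12.7²]/(10+23−2) = 154.888
t = (57.3 − 68.1)/√[154.888·(1/10 + 1/23)] = -2.2910
df = n₁ + n₂ − 2 = 31
Two-sided p-value ≈ 0.0289
Since p ≈ 0.0289 < α = 0.05, reject H0; the evidence is statistically significant.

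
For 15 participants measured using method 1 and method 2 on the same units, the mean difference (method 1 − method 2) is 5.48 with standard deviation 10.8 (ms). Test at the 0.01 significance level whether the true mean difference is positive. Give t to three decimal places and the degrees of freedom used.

H0: μ_d = 0; H1: μ_d > 0 (paired t-test on the differences, right-tailed).
t = d̄/(s_d/√n) = 5.48/(10.8/√15) = 1.965
df = n − 1 = 14
p-value = P(T ≥ 1.965) ≈ 0.0348
Since p ≈ 0.0348 > α = 0.01, fail to reject H0; the evidence is not statistically significant.

t = 1.965, df = 14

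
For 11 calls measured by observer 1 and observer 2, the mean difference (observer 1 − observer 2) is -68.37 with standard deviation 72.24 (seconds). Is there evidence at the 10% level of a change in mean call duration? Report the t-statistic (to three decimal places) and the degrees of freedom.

H0: μ_d = 0; H1: μ_d ≠ 0 (paired t-test on the differences, two-sided).
t = d̄/(s_d/√n) = -68.37/(72.24/√11) = -3.139
df = n − 1 = 10
Two-sided p-value ≈ 0.0105
Since p ≈ 0.0105 < α = 0.1, reject H0; the data support H1.

t = -3.139, df = 10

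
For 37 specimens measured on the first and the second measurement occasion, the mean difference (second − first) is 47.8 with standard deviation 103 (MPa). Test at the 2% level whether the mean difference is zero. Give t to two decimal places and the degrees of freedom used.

t = 2.82, df = 36

H0: μ_d = 0; H1: μ_d ≠ 0 (paired t-test on the differences, two-sided).
t = d̄/(s_d/√n) = 47.8/(103/√37) = 2.82
df = n − 1 = 36
Two-sided p-value ≈ 0.008
Since p ≈ 0.008 < α = 0.02, reject H0; the evidence is statistically significant.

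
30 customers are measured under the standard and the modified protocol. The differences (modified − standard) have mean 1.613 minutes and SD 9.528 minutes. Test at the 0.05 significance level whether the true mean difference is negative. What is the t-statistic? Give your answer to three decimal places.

0.927

H0: μ_d = 0; H1: μ_d < 0 (paired t-test on the differences, left-tailed).
t = d̄/(s_d/√n) = 1.613/(9.528/√30) = 0.927
df = n − 1 = 29
p-value = P(T ≤ 0.927) ≈ 0.819
Since p ≈ 0.819 > α = 0.05, fail to reject H0; the evidence is not statistically significant.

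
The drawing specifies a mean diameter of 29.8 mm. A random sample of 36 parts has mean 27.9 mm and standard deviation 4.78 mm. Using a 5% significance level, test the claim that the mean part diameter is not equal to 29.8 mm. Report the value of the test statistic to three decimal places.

-2.385

H0: μ = 29.8; H1: μ ≠ 29.8 (one-sample t-test, two-sided).
t = (x̄ − μ₀)/(s/√n) = (27.9 − 29.8)/(4.78/√36) = -2.385
df = n − 1 = 35
Two-sided p-value ≈ 0.0226
Since p ≈ 0.0226 < α = 0.05, reject H0; the evidence is statistically significant.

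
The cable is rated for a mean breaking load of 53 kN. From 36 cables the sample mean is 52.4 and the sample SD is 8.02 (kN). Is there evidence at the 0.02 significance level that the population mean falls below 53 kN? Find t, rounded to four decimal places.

-0.4489

H0: μ = 53; H1: μ < 53 (one-sample t-test, left-tailed).
t = (x̄ − μ₀)/(s/√n) = (52.4 − 53)/(8.02/√36) = -0.4489
df = n − 1 = 35
p-value = P(T ≤ -0.4489) ≈ 0.328
Since p ≈ 0.328 > α = 0.02, fail to reject H0; the data do not provide sufficient evidence against H0.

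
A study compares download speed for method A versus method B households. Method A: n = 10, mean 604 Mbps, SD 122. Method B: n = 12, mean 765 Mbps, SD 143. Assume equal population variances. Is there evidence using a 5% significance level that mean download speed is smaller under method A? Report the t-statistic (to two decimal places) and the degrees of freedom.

t = -2.81, df = 20

Let group 1 = method A, group 2 = method B. H0: μ_1 = μ_2; H1: μ_1 < μ_2 (two-sample pooled-variance t-test, left-tailed).
s_p² = [(10−1)·122² + (12−1)·143²]/(10+12−2) = 17944.8
t = (604 − 765)/√[17944.8·(1/10 + 1/12)] = -2.81
df = n₁ + n₂ − 2 = 20
p-value = P(T ≤ -2.81) ≈ 0.005
Since p ≈ 0.005 < α = 0.05, reject H0; the evidence is statistically significant.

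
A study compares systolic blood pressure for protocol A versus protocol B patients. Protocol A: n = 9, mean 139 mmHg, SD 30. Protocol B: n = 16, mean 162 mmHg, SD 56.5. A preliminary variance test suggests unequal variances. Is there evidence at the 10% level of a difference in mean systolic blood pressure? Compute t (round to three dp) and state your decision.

t = -1.329; fail to reject H0

Let group 1 = protocol A, group 2 = protocol B. H0: μ_1 = μ_2; H1: μ_1 ≠ μ_2 (Welch's two-sample t-test, two-sided).
t = (x̄_1 − x̄_2)/√(s_1²/n_1 + s_2²/n_2) = (139 − 162)/√(30²/9 + 56.5²/16) = -1.329
Welch–Satterthwaite df ≈ 22.98
Two-sided p-value ≈ 0.1969
Since p ≈ 0.1969 > α = 0.1, fail to reject H0; the data do not provide sufficient evidence against H0.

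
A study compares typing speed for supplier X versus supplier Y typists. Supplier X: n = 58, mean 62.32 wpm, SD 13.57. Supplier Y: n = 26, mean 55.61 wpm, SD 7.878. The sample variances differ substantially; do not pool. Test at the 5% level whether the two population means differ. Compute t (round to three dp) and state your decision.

Let group 1 = supplier X, group 2 = supplier Y. H0: μ_1 = μ_2; H1: μ_1 ≠ μ_2 (Welch's two-sample t-test, two-sided).
t = (x̄_1 − x̄_2)/√(s_1²/n_1 + s_2²/n_2) = (62.32 − 55.61)/√(13.57²/58 + 7.878²/26) = 2.845
Welch–Satterthwaite df ≈ 76.43
Two-sided p-value ≈ 0.0057
Since p ≈ 0.0057 < α = 0.05, reject H0; the evidence is statistically significant.

t = 2.845; reject H0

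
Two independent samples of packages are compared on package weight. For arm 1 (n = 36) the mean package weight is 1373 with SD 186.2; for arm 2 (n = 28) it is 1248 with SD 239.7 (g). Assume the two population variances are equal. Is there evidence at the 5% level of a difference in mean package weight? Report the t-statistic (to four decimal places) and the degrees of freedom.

t = 2.3492, df = 62

Let group 1 = arm 1, group 2 = arm 2. H0: μ_1 = μ_2; H1: μ_1 ≠ μ_2 (two-sample pooled-variance t-test, two-sided).
s_p² = [(36−1)·186.2² + (28−1)·239.7²]/(36+28−2) = 44593.2
t = (1373 − 1248)/√[44593.2·(1/36 + 1/28)] = 2.3492
df = n₁ + n₂ − 2 = 62
Two-sided p-value ≈ 0.0220
Since p ≈ 0.0220 < α = 0.05, reject H0; the evidence is statistically significant.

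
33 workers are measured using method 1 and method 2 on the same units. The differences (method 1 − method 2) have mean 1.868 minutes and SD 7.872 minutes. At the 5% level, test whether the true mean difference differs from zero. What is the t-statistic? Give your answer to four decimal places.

1.3632

H0: μ_d = 0; H1: μ_d ≠ 0 (paired t-test on the differences, two-sided).
t = d̄/(s_d/√n) = 1.868/(7.872/√33) = 1.3632
df = n − 1 = 32
Two-sided p-value ≈ 0.1823
Since p ≈ 0.1823 > α = 0.05, fail to reject H0; the data do not provide sufficient evidence against H0.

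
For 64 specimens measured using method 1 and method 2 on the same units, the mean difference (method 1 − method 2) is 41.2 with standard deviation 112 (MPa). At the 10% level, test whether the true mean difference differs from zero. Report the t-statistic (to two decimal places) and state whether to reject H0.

t = 2.94; reject H0

H0: μ_d = 0; H1: μ_d ≠ 0 (paired t-test on the differences, two-sided).
t = d̄/(s_d/√n) = 41.2/(112/√64) = 2.94
df = n − 1 = 63
Two-sided p-value ≈ 0.0045
Since p ≈ 0.0045 < α = 0.1, reject H0; the evidence is statistically significant.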